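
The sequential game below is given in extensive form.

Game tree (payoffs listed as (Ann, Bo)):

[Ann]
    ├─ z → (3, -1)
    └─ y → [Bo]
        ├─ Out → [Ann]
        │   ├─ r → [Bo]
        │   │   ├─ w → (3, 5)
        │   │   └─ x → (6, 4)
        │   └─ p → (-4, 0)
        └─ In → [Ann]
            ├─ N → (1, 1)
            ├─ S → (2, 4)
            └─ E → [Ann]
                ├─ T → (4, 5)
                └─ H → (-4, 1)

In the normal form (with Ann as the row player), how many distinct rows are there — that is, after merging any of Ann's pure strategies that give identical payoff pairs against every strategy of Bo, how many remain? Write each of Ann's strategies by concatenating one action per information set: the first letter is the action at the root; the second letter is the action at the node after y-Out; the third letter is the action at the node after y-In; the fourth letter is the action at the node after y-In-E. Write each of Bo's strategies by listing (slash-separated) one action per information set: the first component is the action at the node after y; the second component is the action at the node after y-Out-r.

Ann has 24 pure strategies: zrNT, zrNH, zrST, zrSH, zrET, zrEH, zpNT, zpNH, zpST, zpSH, zpET, zpEH, yrNT, yrNH, yrST, yrSH, yrET, yrEH, ypNT, ypNH, ypST, ypSH, ypET, ypEH. Columns: Out/w, Out/x, In/w, In/x.
{zrNT, zrNH, zrST, zrSH, zrET, zrEH, zpNT, zpNH, zpST, zpSH, zpET, zpEH} → row (3,-1) (3,-1) (3,-1) (3,-1)
{yrNT, yrNH} → row (3,5) (6,4) (1,1) (1,1)
{yrST, yrSH} → row (3,5) (6,4) (2,4) (2,4)
{yrET} → row (3,5) (6,4) (4,5) (4,5)
{yrEH} → row (3,5) (6,4) (-4,1) (-4,1)
{ypNT, ypNH} → row (-4,0) (-4,0) (1,1) (1,1)
{ypST, ypSH} → row (-4,0) (-4,0) (2,4) (2,4)
{ypET} → row (-4,0) (-4,0) (4,5) (4,5)
{ypEH} → row (-4,0) (-4,0) (-4,1) (-4,1)
That's 9 distinct rows out of 24 strategies.

9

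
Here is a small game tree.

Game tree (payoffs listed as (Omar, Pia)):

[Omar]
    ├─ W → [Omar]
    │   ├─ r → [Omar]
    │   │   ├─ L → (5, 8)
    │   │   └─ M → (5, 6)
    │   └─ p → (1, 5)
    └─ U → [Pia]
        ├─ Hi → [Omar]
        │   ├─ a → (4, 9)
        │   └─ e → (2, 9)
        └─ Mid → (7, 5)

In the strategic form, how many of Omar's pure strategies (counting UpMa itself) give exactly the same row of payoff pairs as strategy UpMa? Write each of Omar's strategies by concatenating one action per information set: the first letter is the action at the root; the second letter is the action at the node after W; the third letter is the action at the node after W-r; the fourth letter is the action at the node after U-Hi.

4

Row for UpMa (columns Hi, Mid): (4,9) (7,5).
Under UpMa, Omar's choice at the node after W and at the node after W-r can never be reached regardless of what Pia does, so varying those choices leaves every outcome unchanged.
Holding the reachable choices fixed and varying the unreachable ones freely already gives 2 × 2 = 4 equivalent strategies.
No other strategy reproduces this row, so those 4 are the full class: UrLa, UrMa, UpLa, UpMa.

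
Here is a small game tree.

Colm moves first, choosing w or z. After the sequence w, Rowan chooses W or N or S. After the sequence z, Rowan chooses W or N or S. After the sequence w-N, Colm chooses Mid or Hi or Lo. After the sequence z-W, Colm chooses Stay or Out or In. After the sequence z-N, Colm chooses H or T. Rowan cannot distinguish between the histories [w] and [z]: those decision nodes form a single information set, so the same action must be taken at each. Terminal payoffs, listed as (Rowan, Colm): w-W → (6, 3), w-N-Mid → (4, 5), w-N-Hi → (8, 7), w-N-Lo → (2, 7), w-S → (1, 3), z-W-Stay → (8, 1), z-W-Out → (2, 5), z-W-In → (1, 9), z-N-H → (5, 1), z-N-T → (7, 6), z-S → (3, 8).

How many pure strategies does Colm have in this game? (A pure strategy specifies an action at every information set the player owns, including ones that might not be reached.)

Colm owns the root with actions {w, z} — two choices.
Colm owns the node after w-N with actions {Mid, Hi, Lo} — three choices.
Colm owns the node after z-W with actions {Stay, Out, In} — three choices.
Colm owns the node after z-N with actions {H, T} — two choices.
A pure strategy fixes one action at each information set independently, so the count is the product 2 × 3 × 3 × 2 = 36.

36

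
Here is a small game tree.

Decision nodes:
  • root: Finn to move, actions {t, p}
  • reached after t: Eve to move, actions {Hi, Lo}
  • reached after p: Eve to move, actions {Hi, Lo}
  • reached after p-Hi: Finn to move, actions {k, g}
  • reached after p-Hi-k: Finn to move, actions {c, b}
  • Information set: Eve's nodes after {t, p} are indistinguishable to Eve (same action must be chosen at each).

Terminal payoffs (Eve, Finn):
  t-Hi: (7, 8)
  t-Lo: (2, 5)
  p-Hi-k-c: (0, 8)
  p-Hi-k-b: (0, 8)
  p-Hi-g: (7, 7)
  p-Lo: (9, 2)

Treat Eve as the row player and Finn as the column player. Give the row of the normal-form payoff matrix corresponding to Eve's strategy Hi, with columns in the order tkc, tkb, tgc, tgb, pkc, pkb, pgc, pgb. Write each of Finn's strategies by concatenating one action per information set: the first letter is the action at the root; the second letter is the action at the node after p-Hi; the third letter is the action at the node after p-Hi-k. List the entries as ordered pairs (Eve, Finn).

vs tkc: Finn plays t → Eve plays Hi at [t] → (7, 8)
vs tkb: Finn plays t → Eve plays Hi at [t] → (7, 8)
vs tgc: Finn plays t → Eve plays Hi at [t] → (7, 8)
vs tgb: Finn plays t → Eve plays Hi at [t] → (7, 8)
vs pkc: Finn plays p → Eve plays Hi at [p] → Finn plays k at [p-Hi] → Finn plays c at [p-Hi-k] → (0, 8)
vs pkb: Finn plays p → Eve plays Hi at [p] → Finn plays k at [p-Hi] → Finn plays b at [p-Hi-k] → (0, 8)
vs pgc: Finn plays p → Eve plays Hi at [p] → Finn plays g at [p-Hi] → (7, 7)
vs pgb: Finn plays p → Eve plays Hi at [p] → Finn plays g at [p-Hi] → (7, 7)

(7,8) (7,8) (7,8) (7,8) (0,8) (0,8) (7,7) (7,7)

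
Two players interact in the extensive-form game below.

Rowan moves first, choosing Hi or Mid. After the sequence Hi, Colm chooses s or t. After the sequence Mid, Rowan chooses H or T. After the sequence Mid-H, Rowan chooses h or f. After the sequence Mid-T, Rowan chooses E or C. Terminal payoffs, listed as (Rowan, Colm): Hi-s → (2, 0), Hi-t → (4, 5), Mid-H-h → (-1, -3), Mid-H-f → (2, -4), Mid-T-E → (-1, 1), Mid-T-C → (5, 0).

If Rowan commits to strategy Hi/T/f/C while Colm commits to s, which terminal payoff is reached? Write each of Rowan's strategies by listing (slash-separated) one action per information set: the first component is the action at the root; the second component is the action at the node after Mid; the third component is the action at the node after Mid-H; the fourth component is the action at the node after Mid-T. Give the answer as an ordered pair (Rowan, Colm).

(2, 0)

Trace the play path from the root:
  Rowan plays Hi
  Colm plays s at [Hi]
→ terminal payoff (2, 0).
(Rowan's choice at the node after Mid is never reached on this path, so it doesn't affect the outcome.)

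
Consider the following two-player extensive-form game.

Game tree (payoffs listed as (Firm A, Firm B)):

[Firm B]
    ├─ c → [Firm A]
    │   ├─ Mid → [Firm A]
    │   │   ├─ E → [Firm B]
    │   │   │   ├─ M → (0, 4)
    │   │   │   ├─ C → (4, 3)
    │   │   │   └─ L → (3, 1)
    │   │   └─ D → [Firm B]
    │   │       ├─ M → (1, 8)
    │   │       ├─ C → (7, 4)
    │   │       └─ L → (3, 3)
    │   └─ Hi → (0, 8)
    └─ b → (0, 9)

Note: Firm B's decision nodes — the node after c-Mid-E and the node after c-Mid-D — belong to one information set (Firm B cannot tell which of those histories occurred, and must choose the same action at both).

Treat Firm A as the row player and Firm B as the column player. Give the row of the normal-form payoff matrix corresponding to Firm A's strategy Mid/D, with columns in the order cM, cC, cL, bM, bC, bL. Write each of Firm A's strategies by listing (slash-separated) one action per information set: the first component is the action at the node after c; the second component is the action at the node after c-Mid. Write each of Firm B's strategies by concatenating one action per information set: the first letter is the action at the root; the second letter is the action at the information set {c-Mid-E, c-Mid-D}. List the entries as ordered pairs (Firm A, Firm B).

(1,8) (7,4) (3,3) (0,9) (0,9) (0,9)

vs cM: Firm B plays c → Firm A plays Mid at [c] → Firm A plays D at [c-Mid] → Firm B plays M at [c-Mid-D] → (1, 8)
vs cC: Firm B plays c → Firm A plays Mid at [c] → Firm A plays D at [c-Mid] → Firm B plays C at [c-Mid-D] → (7, 4)
vs cL: Firm B plays c → Firm A plays Mid at [c] → Firm A plays D at [c-Mid] → Firm B plays L at [c-Mid-D] → (3, 3)
vs bM: Firm B plays b → (0, 9)
vs bC: Firm B plays b → (0, 9)
vs bL: Firm B plays b → (0, 9)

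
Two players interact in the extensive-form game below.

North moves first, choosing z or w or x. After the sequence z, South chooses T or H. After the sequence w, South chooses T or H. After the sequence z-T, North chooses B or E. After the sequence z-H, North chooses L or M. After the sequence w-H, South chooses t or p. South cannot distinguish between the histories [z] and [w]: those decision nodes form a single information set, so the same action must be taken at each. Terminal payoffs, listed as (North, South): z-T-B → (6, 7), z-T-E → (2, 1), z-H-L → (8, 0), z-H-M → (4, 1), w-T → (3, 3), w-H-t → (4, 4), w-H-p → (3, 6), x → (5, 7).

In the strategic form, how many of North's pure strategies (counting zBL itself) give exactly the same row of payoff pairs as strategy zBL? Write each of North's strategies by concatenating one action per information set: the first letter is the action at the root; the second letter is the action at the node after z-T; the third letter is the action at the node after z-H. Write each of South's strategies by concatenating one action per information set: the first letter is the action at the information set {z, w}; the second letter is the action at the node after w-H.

1

Row for zBL (columns Tt, Tp, Ht, Hp): (6,7) (6,7) (8,0) (8,0).
Every one of North's information sets is on the play path for some reply by South when North follows zBL.
Changing the action at any of them therefore changes at least one column, so only zBL itself gives this row.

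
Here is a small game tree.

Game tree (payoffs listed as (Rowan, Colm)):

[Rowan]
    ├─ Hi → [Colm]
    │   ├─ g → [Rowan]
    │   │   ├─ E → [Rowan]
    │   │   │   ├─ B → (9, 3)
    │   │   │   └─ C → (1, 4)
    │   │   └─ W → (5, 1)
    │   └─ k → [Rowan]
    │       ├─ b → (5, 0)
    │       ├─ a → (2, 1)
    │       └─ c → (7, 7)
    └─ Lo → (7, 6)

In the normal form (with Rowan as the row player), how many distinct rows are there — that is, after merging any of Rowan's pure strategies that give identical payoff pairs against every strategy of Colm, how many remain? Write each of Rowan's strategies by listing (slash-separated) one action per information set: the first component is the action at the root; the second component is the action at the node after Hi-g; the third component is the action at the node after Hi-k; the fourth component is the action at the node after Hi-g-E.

10

Rowan has 24 pure strategies: Hi/E/b/B, Hi/E/b/C, Hi/E/a/B, Hi/E/a/C, Hi/E/c/B, Hi/E/c/C, Hi/W/b/B, Hi/W/b/C, Hi/W/a/B, Hi/W/a/C, Hi/W/c/B, Hi/W/c/C, Lo/E/b/B, Lo/E/b/C, Lo/E/a/B, Lo/E/a/C, Lo/E/c/B, Lo/E/c/C, Lo/W/b/B, Lo/W/b/C, Lo/W/a/B, Lo/W/a/C, Lo/W/c/B, Lo/W/c/C. Columns: g, k.
{Hi/E/b/B} → row (9,3) (5,0)
{Hi/E/b/C} → row (1,4) (5,0)
{Hi/E/a/B} → row (9,3) (2,1)
{Hi/E/a/C} → row (1,4) (2,1)
{Hi/E/c/B} → row (9,3) (7,7)
{Hi/E/c/C} → row (1,4) (7,7)
{Hi/W/b/B, Hi/W/b/C} → row (5,1) (5,0)
{Hi/W/a/B, Hi/W/a/C} → row (5,1) (2,1)
{Hi/W/c/B, Hi/W/c/C} → row (5,1) (7,7)
{Lo/E/b/B, Lo/E/b/C, Lo/E/a/B, Lo/E/a/C, Lo/E/c/B, Lo/E/c/C, Lo/W/b/B, Lo/W/b/C, Lo/W/a/B, Lo/W/a/C, Lo/W/c/B, Lo/W/c/C} → row (7,6) (7,6)
That's 10 distinct rows out of 24 strategies.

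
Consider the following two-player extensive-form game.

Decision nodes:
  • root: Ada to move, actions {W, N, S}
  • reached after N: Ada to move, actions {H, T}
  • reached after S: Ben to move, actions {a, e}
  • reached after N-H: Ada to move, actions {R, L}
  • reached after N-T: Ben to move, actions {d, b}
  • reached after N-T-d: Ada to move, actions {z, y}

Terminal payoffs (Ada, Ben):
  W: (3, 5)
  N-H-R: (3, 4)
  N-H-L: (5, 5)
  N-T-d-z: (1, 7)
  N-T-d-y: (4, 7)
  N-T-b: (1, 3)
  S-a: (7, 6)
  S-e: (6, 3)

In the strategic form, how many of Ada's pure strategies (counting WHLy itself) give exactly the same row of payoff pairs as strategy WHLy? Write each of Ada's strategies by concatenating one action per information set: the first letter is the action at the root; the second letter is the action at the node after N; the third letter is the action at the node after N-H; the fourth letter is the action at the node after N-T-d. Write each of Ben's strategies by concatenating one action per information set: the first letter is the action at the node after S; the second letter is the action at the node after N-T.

8

Row for WHLy (columns ad, ab, ed, eb): (3,5) (3,5) (3,5) (3,5).
Under WHLy, Ada's choice at the node after N and at the node after N-H and at the node after N-T-d can never be reached regardless of what Ben does, so varying those choices leaves every outcome unchanged.
Holding the reachable choices fixed and varying the unreachable ones freely already gives 2 × 2 × 2 = 8 equivalent strategies.
No other strategy reproduces this row, so those 8 are the full class: WHRz, WHRy, WHLz, WHLy, WTRz, WTRy, WTLz, WTLy.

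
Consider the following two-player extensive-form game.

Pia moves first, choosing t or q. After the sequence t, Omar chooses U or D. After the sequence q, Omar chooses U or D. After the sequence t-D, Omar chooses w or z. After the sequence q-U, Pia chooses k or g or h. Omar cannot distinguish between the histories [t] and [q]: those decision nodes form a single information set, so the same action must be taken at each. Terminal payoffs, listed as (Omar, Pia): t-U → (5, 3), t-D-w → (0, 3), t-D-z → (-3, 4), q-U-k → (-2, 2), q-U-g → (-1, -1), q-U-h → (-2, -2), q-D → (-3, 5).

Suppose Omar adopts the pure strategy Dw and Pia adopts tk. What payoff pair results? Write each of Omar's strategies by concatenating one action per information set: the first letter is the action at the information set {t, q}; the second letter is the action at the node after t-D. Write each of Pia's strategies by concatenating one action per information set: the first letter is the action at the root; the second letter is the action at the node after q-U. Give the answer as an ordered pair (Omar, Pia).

Trace the play path from the root:
  Pia plays t
  Omar plays D at [t]
  Omar plays w at [t-D]
→ terminal payoff (0, 3).
(Pia's choice at the node after q-U is never reached on this path, so it doesn't affect the outcome.)

(0, 3)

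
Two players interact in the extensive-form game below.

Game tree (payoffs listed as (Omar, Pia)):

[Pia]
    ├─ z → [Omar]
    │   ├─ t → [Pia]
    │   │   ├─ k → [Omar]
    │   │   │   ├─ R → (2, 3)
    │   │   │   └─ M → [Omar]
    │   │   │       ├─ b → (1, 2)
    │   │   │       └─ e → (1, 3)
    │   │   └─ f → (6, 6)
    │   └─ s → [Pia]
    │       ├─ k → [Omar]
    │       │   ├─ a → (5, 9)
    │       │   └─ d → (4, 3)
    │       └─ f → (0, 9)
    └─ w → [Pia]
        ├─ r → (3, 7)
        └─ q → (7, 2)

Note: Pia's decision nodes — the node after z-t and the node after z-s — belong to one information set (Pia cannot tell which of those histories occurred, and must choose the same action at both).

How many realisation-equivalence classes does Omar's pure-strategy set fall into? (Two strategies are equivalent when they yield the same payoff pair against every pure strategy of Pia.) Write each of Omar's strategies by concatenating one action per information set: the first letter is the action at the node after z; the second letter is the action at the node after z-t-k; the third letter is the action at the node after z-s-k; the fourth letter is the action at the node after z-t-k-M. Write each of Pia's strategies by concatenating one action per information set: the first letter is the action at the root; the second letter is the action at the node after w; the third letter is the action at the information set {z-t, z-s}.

5

Omar has 16 pure strategies: tRab, tRae, tRdb, tRde, tMab, tMae, tMdb, tMde, sRab, sRae, sRdb, sRde, sMab, sMae, sMdb, sMde. Columns: zrk, zrf, zqk, zqf, wrk, wrf, wqk, wqf.
{tRab, tRae, tRdb, tRde} → row (2,3) (6,6) (2,3) (6,6) (3,7) (3,7) (7,2) (7,2)
{tMab, tMdb} → row (1,2) (6,6) (1,2) (6,6) (3,7) (3,7) (7,2) (7,2)
{tMae, tMde} → row (1,3) (6,6) (1,3) (6,6) (3,7) (3,7) (7,2) (7,2)
{sRab, sRae, sMab, sMae} → row (5,9) (0,9) (5,9) (0,9) (3,7) (3,7) (7,2) (7,2)
{sRdb, sRde, sMdb, sMde} → row (4,3) (0,9) (4,3) (0,9) (3,7) (3,7) (7,2) (7,2)
That's 5 distinct rows out of 16 strategies.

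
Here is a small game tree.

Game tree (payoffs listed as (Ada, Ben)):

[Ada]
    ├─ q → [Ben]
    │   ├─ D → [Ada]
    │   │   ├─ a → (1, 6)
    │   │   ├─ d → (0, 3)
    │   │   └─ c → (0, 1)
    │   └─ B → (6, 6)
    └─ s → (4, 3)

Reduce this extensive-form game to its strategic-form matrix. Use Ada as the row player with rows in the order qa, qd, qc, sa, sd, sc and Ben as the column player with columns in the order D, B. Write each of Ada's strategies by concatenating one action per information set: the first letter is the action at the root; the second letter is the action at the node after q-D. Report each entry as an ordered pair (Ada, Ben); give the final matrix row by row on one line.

qa: (1,6) (6,6) | qd: (0,3) (6,6) | qc: (0,1) (6,6) | sa: (4,3) (4,3) | sd: (4,3) (4,3) | sc: (4,3) (4,3)

            D        B
  qa    (1,6)    (6,6)
  qd    (0,3)    (6,6)
  qc    (0,1)    (6,6)
  sa    (4,3)    (4,3)
  sd    (4,3)    (4,3)
  sc    (4,3)    (4,3)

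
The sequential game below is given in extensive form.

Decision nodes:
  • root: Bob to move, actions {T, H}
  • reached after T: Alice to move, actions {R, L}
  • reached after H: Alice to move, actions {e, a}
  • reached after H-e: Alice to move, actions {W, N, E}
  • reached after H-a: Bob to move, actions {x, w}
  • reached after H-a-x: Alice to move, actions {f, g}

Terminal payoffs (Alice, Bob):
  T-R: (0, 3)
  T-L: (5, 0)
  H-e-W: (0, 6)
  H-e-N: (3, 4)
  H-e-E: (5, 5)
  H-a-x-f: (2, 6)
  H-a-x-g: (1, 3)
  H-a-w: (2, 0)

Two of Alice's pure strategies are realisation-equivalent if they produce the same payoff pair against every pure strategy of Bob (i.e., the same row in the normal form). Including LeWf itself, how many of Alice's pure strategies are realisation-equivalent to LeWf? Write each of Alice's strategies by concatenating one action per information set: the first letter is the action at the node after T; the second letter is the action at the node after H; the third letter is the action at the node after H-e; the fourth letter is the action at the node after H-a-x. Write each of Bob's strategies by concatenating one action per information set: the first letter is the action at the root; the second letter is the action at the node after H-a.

2

Row for LeWf (columns Tx, Tw, Hx, Hw): (5,0) (5,0) (0,6) (0,6).
Under LeWf, Alice's choice at the node after H-a-x can never be reached regardless of what Bob does, so varying those choices leaves every outcome unchanged.
Holding the reachable choices fixed and varying the unreachable one freely already gives 2 equivalent strategies.
No other strategy reproduces this row, so those 2 are the full class: LeWf, LeWg.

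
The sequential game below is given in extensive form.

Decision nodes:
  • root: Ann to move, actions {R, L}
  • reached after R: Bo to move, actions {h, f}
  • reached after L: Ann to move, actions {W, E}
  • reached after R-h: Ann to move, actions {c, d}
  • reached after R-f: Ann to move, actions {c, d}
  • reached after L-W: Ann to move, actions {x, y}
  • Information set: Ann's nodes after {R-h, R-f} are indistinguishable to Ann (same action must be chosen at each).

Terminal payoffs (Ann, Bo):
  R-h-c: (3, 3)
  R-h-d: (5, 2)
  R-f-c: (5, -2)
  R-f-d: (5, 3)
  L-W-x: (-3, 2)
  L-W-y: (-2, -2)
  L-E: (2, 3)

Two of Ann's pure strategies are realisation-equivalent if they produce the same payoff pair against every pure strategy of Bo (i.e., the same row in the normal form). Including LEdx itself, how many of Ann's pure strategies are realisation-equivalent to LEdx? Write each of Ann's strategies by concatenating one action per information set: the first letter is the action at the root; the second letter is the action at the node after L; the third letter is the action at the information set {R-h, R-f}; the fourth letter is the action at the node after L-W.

4

Row for LEdx (columns h, f): (2,3) (2,3).
Under LEdx, Ann's choice at the information set {R-h, R-f} and at the node after L-W can never be reached regardless of what Bo does, so varying those choices leaves every outcome unchanged.
Holding the reachable choices fixed and varying the unreachable ones freely already gives 2 × 2 = 4 equivalent strategies.
No other strategy reproduces this row, so those 4 are the full class: LEcx, LEcy, LEdx, LEdy.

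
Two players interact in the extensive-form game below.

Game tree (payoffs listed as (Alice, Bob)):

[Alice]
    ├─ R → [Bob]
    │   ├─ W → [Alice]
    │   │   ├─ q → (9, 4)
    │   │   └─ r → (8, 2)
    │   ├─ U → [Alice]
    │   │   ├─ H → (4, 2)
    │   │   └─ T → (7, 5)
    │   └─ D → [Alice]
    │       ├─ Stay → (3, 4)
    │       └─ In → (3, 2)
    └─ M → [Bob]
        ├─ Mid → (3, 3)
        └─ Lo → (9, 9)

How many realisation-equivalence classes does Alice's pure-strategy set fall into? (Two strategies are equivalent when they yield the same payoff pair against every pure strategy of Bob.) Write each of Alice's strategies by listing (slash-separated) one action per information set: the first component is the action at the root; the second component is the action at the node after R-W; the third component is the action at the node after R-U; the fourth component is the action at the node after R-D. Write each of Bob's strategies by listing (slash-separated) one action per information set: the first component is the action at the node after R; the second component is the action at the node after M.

Alice has 16 pure strategies: R/q/H/Stay, R/q/H/In, R/q/T/Stay, R/q/T/In, R/r/H/Stay, R/r/H/In, R/r/T/Stay, R/r/T/In, M/q/H/Stay, M/q/H/In, M/q/T/Stay, M/q/T/In, M/r/H/Stay, M/r/H/In, M/r/T/Stay, M/r/T/In. Columns: W/Mid, W/Lo, U/Mid, U/Lo, D/Mid, D/Lo.
{R/q/H/Stay} → row (9,4) (9,4) (4,2) (4,2) (3,4) (3,4)
{R/q/H/In} → row (9,4) (9,4) (4,2) (4,2) (3,2) (3,2)
{R/q/T/Stay} → row (9,4) (9,4) (7,5) (7,5) (3,4) (3,4)
{R/q/T/In} → row (9,4) (9,4) (7,5) (7,5) (3,2) (3,2)
{R/r/H/Stay} → row (8,2) (8,2) (4,2) (4,2) (3,4) (3,4)
{R/r/H/In} → row (8,2) (8,2) (4,2) (4,2) (3,2) (3,2)
{R/r/T/Stay} → row (8,2) (8,2) (7,5) (7,5) (3,4) (3,4)
{R/r/T/In} → row (8,2) (8,2) (7,5) (7,5) (3,2) (3,2)
{M/q/H/Stay, M/q/H/In, M/q/T/Stay, M/q/T/In, M/r/H/Stay, M/r/H/In, M/r/T/Stay, M/r/T/In} → row (3,3) (9,9) (3,3) (9,9) (3,3) (9,9)
That's 9 distinct rows out of 16 strategies.

9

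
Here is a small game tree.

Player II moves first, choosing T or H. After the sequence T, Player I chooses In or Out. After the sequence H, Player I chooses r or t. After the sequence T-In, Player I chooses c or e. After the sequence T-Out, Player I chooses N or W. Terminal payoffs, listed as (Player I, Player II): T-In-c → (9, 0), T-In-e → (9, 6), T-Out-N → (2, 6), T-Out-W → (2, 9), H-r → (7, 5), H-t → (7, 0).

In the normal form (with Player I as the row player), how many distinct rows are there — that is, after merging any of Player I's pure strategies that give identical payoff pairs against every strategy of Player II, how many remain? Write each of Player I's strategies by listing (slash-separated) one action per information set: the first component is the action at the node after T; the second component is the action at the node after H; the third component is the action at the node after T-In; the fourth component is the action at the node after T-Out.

8

Player I has 16 pure strategies: In/r/c/N, In/r/c/W, In/r/e/N, In/r/e/W, In/t/c/N, In/t/c/W, In/t/e/N, In/t/e/W, Out/r/c/N, Out/r/c/W, Out/r/e/N, Out/r/e/W, Out/t/c/N, Out/t/c/W, Out/t/e/N, Out/t/e/W. Columns: T, H.
{In/r/c/N, In/r/c/W} → row (9,0) (7,5)
{In/r/e/N, In/r/e/W} → row (9,6) (7,5)
{In/t/c/N, In/t/c/W} → row (9,0) (7,0)
{In/t/e/N, In/t/e/W} → row (9,6) (7,0)
{Out/r/c/N, Out/r/e/N} → row (2,6) (7,5)
{Out/r/c/W, Out/r/e/W} → row (2,9) (7,5)
{Out/t/c/N, Out/t/e/N} → row (2,6) (7,0)
{Out/t/c/W, Out/t/e/W} → row (2,9) (7,0)
That's 8 distinct rows out of 16 strategies.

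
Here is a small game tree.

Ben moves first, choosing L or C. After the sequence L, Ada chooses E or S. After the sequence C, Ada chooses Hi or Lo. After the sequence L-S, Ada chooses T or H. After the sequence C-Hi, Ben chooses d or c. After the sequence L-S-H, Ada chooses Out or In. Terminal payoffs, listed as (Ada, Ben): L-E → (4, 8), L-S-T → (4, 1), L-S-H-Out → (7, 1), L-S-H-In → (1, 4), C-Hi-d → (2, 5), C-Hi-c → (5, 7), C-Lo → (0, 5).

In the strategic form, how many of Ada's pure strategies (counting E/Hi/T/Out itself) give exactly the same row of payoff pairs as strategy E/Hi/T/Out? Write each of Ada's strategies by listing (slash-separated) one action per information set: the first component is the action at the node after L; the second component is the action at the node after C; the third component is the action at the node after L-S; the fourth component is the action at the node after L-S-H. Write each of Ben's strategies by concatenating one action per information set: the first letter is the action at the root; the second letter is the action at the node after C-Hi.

4

Row for E/Hi/T/Out (columns Ld, Lc, Cd, Cc): (4,8) (4,8) (2,5) (5,7).
Under E/Hi/T/Out, Ada's choice at the node after L-S and at the node after L-S-H can never be reached regardless of what Ben does, so varying those choices leaves every outcome unchanged.
Holding the reachable choices fixed and varying the unreachable ones freely already gives 2 × 2 = 4 equivalent strategies.
No other strategy reproduces this row, so those 4 are the full class: E/Hi/T/Out, E/Hi/T/In, E/Hi/H/Out, E/Hi/H/In.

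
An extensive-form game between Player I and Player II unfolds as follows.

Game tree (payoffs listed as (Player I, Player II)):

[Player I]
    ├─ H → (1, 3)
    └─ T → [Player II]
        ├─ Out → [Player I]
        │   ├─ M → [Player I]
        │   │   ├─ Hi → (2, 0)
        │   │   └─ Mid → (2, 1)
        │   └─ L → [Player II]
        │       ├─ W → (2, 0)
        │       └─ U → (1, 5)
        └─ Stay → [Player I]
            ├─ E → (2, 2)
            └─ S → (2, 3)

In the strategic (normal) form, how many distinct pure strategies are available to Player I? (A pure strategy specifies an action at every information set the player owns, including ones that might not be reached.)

16

Player I owns the root with actions {H, T} — two choices.
Player I owns the node after T-Out with actions {M, L} — two choices.
Player I owns the node after T-Stay with actions {E, S} — two choices.
Player I owns the node after T-Out-M with actions {Hi, Mid} — two choices.
A pure strategy fixes one action at each information set independently, so the count is the product 2 × 2 × 2 × 2 = 16.
(For reference, Player II has 4 pure strategies, giving a 16×4 normal-form matrix.)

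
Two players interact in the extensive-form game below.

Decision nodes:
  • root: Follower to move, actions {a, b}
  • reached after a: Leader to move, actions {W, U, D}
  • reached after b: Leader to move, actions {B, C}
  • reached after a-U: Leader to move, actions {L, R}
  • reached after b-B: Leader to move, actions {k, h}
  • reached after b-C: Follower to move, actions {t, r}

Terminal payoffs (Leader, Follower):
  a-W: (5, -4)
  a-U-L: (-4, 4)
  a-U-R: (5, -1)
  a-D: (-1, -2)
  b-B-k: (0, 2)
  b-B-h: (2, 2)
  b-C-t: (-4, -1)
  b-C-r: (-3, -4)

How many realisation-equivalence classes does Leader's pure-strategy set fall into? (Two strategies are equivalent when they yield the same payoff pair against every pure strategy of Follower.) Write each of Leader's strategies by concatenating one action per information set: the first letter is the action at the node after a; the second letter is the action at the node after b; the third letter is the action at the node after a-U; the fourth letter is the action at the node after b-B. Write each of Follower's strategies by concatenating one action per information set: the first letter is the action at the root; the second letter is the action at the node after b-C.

Leader has 24 pure strategies: WBLk, WBLh, WBRk, WBRh, WCLk, WCLh, WCRk, WCRh, UBLk, UBLh, UBRk, UBRh, UCLk, UCLh, UCRk, UCRh, DBLk, DBLh, DBRk, DBRh, DCLk, DCLh, DCRk, DCRh. Columns: at, ar, bt, br.
{WBLk, WBRk} → row (5,-4) (5,-4) (0,2) (0,2)
{WBLh, WBRh} → row (5,-4) (5,-4) (2,2) (2,2)
{WCLk, WCLh, WCRk, WCRh} → row (5,-4) (5,-4) (-4,-1) (-3,-4)
{UBLk} → row (-4,4) (-4,4) (0,2) (0,2)
{UBLh} → row (-4,4) (-4,4) (2,2) (2,2)
{UBRk} → row (5,-1) (5,-1) (0,2) (0,2)
{UBRh} → row (5,-1) (5,-1) (2,2) (2,2)
{UCLk, UCLh} → row (-4,4) (-4,4) (-4,-1) (-3,-4)
{UCRk, UCRh} → row (5,-1) (5,-1) (-4,-1) (-3,-4)
{DBLk, DBRk} → row (-1,-2) (-1,-2) (0,2) (0,2)
{DBLh, DBRh} → row (-1,-2) (-1,-2) (2,2) (2,2)
{DCLk, DCLh, DCRk, DCRh} → row (-1,-2) (-1,-2) (-4,-1) (-3,-4)
That's 12 distinct rows out of 24 strategies.

12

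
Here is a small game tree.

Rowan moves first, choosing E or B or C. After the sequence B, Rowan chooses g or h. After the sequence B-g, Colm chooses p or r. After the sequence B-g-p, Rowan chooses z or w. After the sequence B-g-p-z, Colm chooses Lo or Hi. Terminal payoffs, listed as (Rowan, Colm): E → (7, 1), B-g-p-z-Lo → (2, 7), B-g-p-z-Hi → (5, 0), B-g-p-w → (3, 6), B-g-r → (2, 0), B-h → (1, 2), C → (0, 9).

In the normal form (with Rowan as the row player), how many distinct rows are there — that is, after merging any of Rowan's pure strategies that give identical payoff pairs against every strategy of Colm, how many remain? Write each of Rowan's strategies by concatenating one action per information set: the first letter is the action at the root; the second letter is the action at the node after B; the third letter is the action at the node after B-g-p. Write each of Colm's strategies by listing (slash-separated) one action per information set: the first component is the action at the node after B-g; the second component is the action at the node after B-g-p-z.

Rowan has 12 pure strategies: Egz, Egw, Ehz, Ehw, Bgz, Bgw, Bhz, Bhw, Cgz, Cgw, Chz, Chw. Columns: p/Lo, p/Hi, r/Lo, r/Hi.
{Egz, Egw, Ehz, Ehw} → row (7,1) (7,1) (7,1) (7,1)
{Bgz} → row (2,7) (5,0) (2,0) (2,0)
{Bgw} → row (3,6) (3,6) (2,0) (2,0)
{Bhz, Bhw} → row (1,2) (1,2) (1,2) (1,2)
{Cgz, Cgw, Chz, Chw} → row (0,9) (0,9) (0,9) (0,9)
That's 5 distinct rows out of 12 strategies.

5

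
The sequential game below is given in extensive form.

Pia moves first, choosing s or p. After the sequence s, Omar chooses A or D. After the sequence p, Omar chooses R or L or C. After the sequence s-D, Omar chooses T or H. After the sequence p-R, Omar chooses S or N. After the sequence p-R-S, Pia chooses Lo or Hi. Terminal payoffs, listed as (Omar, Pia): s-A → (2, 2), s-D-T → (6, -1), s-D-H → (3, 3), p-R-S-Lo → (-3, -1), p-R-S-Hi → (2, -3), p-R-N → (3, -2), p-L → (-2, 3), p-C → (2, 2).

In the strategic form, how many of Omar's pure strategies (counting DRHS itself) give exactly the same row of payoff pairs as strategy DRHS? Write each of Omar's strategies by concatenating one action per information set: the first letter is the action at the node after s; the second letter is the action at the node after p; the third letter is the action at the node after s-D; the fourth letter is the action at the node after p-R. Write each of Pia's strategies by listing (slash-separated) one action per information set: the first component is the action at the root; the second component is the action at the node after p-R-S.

1

Row for DRHS (columns s/Lo, s/Hi, p/Lo, p/Hi): (3,3) (3,3) (-3,-1) (2,-3).
Every one of Omar's information sets is on the play path for some reply by Pia when Omar follows DRHS.
Changing the action at any of them therefore changes at least one column, so only DRHS itself gives this row.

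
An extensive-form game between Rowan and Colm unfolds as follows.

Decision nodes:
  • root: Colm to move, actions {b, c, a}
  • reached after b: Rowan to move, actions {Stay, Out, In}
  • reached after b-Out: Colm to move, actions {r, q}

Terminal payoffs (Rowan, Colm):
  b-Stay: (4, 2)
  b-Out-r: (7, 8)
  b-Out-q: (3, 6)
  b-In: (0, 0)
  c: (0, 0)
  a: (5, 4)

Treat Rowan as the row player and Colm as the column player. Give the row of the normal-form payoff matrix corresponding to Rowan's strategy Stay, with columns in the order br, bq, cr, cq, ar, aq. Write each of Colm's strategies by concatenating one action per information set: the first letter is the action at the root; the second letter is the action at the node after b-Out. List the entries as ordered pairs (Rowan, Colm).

(4,2) (4,2) (0,0) (0,0) (5,4) (5,4)

vs br: Colm plays b → Rowan plays Stay at [b] → (4, 2)
vs bq: Colm plays b → Rowan plays Stay at [b] → (4, 2)
vs cr: Colm plays c → (0, 0)
vs cq: Colm plays c → (0, 0)
vs ar: Colm plays a → (5, 4)
vs aq: Colm plays a → (5, 4)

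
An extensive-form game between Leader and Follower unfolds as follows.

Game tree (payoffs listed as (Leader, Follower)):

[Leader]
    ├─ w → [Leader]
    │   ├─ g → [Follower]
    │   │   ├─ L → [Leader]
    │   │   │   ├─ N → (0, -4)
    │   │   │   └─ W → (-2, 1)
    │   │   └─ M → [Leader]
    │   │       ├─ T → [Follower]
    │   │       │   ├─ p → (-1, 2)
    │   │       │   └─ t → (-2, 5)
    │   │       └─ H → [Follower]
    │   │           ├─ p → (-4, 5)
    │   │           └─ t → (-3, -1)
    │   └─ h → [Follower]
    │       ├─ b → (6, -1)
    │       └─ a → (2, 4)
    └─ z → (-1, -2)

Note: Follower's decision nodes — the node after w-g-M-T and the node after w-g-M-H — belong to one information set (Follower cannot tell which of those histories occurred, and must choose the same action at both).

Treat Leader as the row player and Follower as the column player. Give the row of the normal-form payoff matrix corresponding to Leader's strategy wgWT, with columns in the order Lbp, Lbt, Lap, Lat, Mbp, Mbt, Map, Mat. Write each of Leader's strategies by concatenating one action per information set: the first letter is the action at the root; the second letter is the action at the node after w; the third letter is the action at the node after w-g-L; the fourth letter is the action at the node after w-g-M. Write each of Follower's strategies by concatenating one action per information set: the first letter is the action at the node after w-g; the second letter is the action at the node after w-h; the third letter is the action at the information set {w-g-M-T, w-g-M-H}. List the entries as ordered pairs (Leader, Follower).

(-2,1) (-2,1) (-2,1) (-2,1) (-1,2) (-2,5) (-1,2) (-2,5)

vs Lbp: Leader plays w → Leader plays g at [w] → Follower plays L at [w-g] → Leader plays W at [w-g-L] → (-2, 1)
vs Lbt: Leader plays w → Leader plays g at [w] → Follower plays L at [w-g] → Leader plays W at [w-g-L] → (-2, 1)
vs Lap: Leader plays w → Leader plays g at [w] → Follower plays L at [w-g] → Leader plays W at [w-g-L] → (-2, 1)
vs Lat: Leader plays w → Leader plays g at [w] → Follower plays L at [w-g] → Leader plays W at [w-g-L] → (-2, 1)
vs Mbp: Leader plays w → Leader plays g at [w] → Follower plays M at [w-g] → Leader plays T at [w-g-M] → Follower plays p at [w-g-M-T] → (-1, 2)
vs Mbt: Leader plays w → Leader plays g at [w] → Follower plays M at [w-g] → Leader plays T at [w-g-M] → Follower plays t at [w-g-M-T] → (-2, 5)
vs Map: Leader plays w → Leader plays g at [w] → Follower plays M at [w-g] → Leader plays T at [w-g-M] → Follower plays p at [w-g-M-T] → (-1, 2)
vs Mat: Leader plays w → Leader plays g at [w] → Follower plays M at [w-g] → Leader plays T at [w-g-M] → Follower plays t at [w-g-M-T] → (-2, 5)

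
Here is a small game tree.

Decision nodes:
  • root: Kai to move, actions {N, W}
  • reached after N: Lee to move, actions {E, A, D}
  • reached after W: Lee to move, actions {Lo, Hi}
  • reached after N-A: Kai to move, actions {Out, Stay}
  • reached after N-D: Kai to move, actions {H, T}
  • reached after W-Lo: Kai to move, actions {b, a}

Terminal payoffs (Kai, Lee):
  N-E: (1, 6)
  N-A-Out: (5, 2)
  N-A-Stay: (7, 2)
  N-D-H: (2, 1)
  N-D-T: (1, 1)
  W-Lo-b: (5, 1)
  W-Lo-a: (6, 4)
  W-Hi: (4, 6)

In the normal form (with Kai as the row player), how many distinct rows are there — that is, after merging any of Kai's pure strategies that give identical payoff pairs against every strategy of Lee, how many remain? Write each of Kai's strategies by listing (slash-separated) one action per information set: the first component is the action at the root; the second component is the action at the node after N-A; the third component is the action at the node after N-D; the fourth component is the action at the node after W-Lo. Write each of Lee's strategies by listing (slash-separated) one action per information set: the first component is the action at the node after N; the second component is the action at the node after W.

6

Kai has 16 pure strategies: N/Out/H/b, N/Out/H/a, N/Out/T/b, N/Out/T/a, N/Stay/H/b, N/Stay/H/a, N/Stay/T/b, N/Stay/T/a, W/Out/H/b, W/Out/H/a, W/Out/T/b, W/Out/T/a, W/Stay/H/b, W/Stay/H/a, W/Stay/T/b, W/Stay/T/a. Columns: E/Lo, E/Hi, A/Lo, A/Hi, D/Lo, D/Hi.
{N/Out/H/b, N/Out/H/a} → row (1,6) (1,6) (5,2) (5,2) (2,1) (2,1)
{N/Out/T/b, N/Out/T/a} → row (1,6) (1,6) (5,2) (5,2) (1,1) (1,1)
{N/Stay/H/b, N/Stay/H/a} → row (1,6) (1,6) (7,2) (7,2) (2,1) (2,1)
{N/Stay/T/b, N/Stay/T/a} → row (1,6) (1,6) (7,2) (7,2) (1,1) (1,1)
{W/Out/H/b, W/Out/T/b, W/Stay/H/b, W/Stay/T/b} → row (5,1) (4,6) (5,1) (4,6) (5,1) (4,6)
{W/Out/H/a, W/Out/T/a, W/Stay/H/a, W/Stay/T/a} → row (6,4) (4,6) (6,4) (4,6) (6,4) (4,6)
That's 6 distinct rows out of 16 strategies.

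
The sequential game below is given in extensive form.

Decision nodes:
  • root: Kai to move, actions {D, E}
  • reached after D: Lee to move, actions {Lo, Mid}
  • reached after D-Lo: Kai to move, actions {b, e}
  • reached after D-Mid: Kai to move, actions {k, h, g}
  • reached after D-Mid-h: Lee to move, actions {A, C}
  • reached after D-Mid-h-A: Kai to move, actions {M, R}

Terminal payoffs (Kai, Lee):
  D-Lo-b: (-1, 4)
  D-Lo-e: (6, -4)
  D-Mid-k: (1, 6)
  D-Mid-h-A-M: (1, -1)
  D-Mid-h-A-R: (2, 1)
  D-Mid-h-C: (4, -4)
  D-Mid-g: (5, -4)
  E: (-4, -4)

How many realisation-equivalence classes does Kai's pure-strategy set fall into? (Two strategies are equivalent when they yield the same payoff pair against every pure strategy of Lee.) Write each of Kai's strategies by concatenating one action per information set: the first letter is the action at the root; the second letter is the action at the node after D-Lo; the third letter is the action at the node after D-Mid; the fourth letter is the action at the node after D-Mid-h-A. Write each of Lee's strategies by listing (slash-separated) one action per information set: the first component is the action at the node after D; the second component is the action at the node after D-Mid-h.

9

Kai has 24 pure strategies: DbkM, DbkR, DbhM, DbhR, DbgM, DbgR, DekM, DekR, DehM, DehR, DegM, DegR, EbkM, EbkR, EbhM, EbhR, EbgM, EbgR, EekM, EekR, EehM, EehR, EegM, EegR. Columns: Lo/A, Lo/C, Mid/A, Mid/C.
{DbkM, DbkR} → row (-1,4) (-1,4) (1,6) (1,6)
{DbhM} → row (-1,4) (-1,4) (1,-1) (4,-4)
{DbhR} → row (-1,4) (-1,4) (2,1) (4,-4)
{DbgM, DbgR} → row (-1,4) (-1,4) (5,-4) (5,-4)
{DekM, DekR} → row (6,-4) (6,-4) (1,6) (1,6)
{DehM} → row (6,-4) (6,-4) (1,-1) (4,-4)
{DehR} → row (6,-4) (6,-4) (2,1) (4,-4)
{DegM, DegR} → row (6,-4) (6,-4) (5,-4) (5,-4)
{EbkM, EbkR, EbhM, EbhR, EbgM, EbgR, EekM, EekR, EehM, EehR, EegM, EegR} → row (-4,-4) (-4,-4) (-4,-4) (-4,-4)
That's 9 distinct rows out of 24 strategies.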